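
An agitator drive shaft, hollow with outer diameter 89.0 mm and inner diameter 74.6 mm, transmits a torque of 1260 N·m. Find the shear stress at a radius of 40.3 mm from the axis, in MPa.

16.3 MPa

J = π(d_o⁴ − d_i⁴)/32 = π(0.0890⁴ − 0.0746⁴)/32 = 3.119×10^-6 m⁴.
Shear stress varies linearly with radius: τ = T·r/J = 1260 × 0.0403 / 3.119×10^-6 = 1.628×10^7 Pa.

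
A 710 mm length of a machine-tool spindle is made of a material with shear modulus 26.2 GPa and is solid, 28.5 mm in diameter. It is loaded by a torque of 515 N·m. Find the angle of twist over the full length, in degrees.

J = πd⁴/32 = π(0.0285)⁴/32 = 6.477×10^-8 m⁴.
θ = T·L/(G·J) = 515.0 × 0.710 / (26.2×10⁹ × 6.477×10^-8) = 0.2155 rad.

12.3°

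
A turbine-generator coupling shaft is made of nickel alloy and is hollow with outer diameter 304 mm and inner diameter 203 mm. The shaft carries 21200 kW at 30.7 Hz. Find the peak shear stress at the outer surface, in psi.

3610 psi

ω = 2π·30.7 = 192.9 rad/s, so T = P/ω = 21200×10³ / 192.9 = 109900 N·m.
J = π(d_o⁴ − d_i⁴)/32 = π(0.304⁴ − 0.203⁴)/32 = 6.718×10^-4 m⁴.
τ_max = T·r/J = 109900 × 0.152 / 6.718×10^-4 = 2.487×10^7 Pa.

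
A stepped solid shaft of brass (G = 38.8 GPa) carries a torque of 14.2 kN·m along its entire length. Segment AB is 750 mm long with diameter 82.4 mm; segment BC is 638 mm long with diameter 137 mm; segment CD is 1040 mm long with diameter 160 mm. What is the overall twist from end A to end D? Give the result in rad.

0.0733 rad

J_AB = π(0.0824)⁴/32 = 4.53×10^-6 m⁴; J_BC = π(0.137)⁴/32 = 3.46×10^-5 m⁴; J_CD = π(0.160)⁴/32 = 6.43×10^-5 m⁴.
θ = (T/G)·Σ L_i/J_i = (14200/38.8×10⁹)·(0.750/4.53×10^-6 + 0.638/3.46×10^-5 + 1.04/6.43×10^-5) = 0.07331 rad.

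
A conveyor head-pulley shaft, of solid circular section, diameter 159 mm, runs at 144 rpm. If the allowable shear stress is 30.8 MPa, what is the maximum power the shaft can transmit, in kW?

367 kW

J = πd⁴/32 = π(0.159)⁴/32 = 6.275×10^-5 m⁴.
T_max = τ_allow·J/r = 3.08×10^7 × 6.275×10^-5 / 0.0795 = 24310 N·m.
ω = 2π·144/60 = 15.08 rad/s, so P_max = T_max·ω = 3.666×10^5 W.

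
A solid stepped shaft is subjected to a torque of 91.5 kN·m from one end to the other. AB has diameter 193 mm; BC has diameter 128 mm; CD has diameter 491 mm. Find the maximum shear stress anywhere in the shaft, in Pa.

2.22e8 Pa

Under the same torque, τ_max = 16T/(πd³) is largest where d is smallest — segment BC (d = 128 mm).
τ_max = 16·91500/(π·(0.128)³) = 2.222×10^8 Pa.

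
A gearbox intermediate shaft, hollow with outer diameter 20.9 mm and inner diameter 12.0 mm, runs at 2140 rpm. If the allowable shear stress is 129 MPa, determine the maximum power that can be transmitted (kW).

46.2 kW

J = π(d_o⁴ − d_i⁴)/32 = π(0.0209⁴ − 0.0120⁴)/32 = 1.670×10^-8 m⁴.
T_max = τ_allow·J/r = 1.29×10^8 × 1.670×10^-8 / 0.0104 = 206.1 N·m.
ω = 2π·2140/60 = 224.1 rad/s, so P_max = T_max·ω = 4.619×10^4 W.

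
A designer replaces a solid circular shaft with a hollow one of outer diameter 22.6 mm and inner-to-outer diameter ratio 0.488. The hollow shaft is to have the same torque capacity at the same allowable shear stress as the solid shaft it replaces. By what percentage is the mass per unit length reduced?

Equal τ_max and T ⇒ the solid shaft needs d_s³ = d_o³(1−k⁴), so d_s = 22.6·(1−0.488⁴)^(1/3) = 22.16 mm.
Area ratio A_h/A_s = d_o²(1−k²)/d_s² = (1−k²)/(1−k⁴)^(2/3) = 0.7921.
Mass saving = 1 − 0.7921 = 20.8 %.

20.8 %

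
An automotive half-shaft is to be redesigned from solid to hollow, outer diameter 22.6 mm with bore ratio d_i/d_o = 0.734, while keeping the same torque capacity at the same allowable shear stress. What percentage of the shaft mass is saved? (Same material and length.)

Equal τ_max and T ⇒ the solid shaft needs d_s³ = d_o³(1−k⁴), so d_s = 22.6·(1−0.734⁴)^(1/3) = 20.16 mm.
Area ratio A_h/A_s = d_o²(1−k²)/d_s² = (1−k²)/(1−k⁴)^(2/3) = 0.5797.
Mass saving = 1 − 0.5797 = 42.0 %.

42.0 %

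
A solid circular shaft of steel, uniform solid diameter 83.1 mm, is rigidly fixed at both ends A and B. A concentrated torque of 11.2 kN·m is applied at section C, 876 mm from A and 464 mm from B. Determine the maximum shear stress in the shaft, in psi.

With uniform GJ and both ends fixed, compatibility θ_AC = θ_CB gives T_A·a = T_B·b, together with T_A + T_B = T₀.
T_A = T₀·b/(a+b) = 11200·464/1340 = 3878 N·m; T_B = 7322 N·m.
τ in each portion: τ_AC = 3.44×10^7 Pa, τ_CB = 6.50×10^7 Pa; maximum is in CB.
τ_max = T_CB·r/J = 7322·0.0415/4.68×10^-6 = 6.498×10^7 Pa.

9420 psi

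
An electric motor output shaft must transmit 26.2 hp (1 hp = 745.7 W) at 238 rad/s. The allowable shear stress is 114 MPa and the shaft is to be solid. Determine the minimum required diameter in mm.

ω = 238 rad/s, so T = P/ω = 26.2×745.7 / 238.0 = 82.09 N·m.
For a solid shaft τ_max = 16T/(πd³), so d = (16T/(π τ_allow))^(1/3) = (16·82.09/(π·1.14×10^8))^(1/3) = 0.01542 m.

15.4 mm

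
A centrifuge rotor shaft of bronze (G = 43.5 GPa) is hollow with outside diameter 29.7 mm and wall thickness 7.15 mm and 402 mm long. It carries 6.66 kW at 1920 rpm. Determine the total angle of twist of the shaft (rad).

ω = 2π·1920/60 = 201.1 rad/s, so T = P/ω = 6.66×10³ / 201.1 = 33.12 N·m.
J = π(d_o⁴ − d_i⁴)/32 = π(0.0297⁴ − 0.0154⁴)/32 = 7.087×10^-8 m⁴.
θ = T·L/(G·J) = 33.12 × 0.402 / (43.5×10⁹ × 7.087×10^-8) = 4.320×10^-3 rad.

0.00432 rad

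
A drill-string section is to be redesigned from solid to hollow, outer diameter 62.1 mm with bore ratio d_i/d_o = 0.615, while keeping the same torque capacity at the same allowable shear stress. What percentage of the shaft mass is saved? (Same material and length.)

31.1 %

Equal τ_max and T ⇒ the solid shaft needs d_s³ = d_o³(1−k⁴), so d_s = 62.1·(1−0.615⁴)^(1/3) = 58.99 mm.
Area ratio A_h/A_s = d_o²(1−k²)/d_s² = (1−k²)/(1−k⁴)^(2/3) = 0.6892.
Mass saving = 1 − 0.6892 = 31.1 %.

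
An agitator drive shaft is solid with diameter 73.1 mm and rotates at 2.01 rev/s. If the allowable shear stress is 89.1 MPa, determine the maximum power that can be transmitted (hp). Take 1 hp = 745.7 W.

116 hp

J = πd⁴/32 = π(0.0731)⁴/32 = 2.803×10^-6 m⁴.
T_max = τ_allow·J/r = 8.91×10^7 × 2.803×10^-6 / 0.0365 = 6834 N·m.
ω = 2π·2.01 = 12.63 rad/s, so P_max = T_max·ω = 8.630×10^4 W.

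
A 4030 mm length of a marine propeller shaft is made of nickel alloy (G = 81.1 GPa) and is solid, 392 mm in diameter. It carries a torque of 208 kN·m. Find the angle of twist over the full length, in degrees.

0.255°

J = πd⁴/32 = π(0.392)⁴/32 = 2.318×10^-3 m⁴.
θ = T·L/(G·J) = 208000 × 4.03 / (81.1×10⁹ × 2.318×10^-3) = 4.459×10^-3 rad.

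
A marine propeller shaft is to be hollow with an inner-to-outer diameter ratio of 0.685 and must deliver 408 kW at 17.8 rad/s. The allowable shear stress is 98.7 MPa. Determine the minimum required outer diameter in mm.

115 mm

ω = 17.8 rad/s, so T = P/ω = 408×10³ / 17.80 = 22920 N·m.
For a hollow shaft with d_i/d_o = 0.685: τ_max = 16T/(π d_o³ (1−k⁴)), so d_o = [16T/(π τ_allow (1−k⁴))]^(1/3) = [16·22920/(π·9.87×10^7·0.7798)]^(1/3) = 0.1149 m.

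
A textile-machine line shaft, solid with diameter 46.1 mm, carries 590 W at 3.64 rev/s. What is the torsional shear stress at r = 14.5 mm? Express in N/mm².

ω = 2π·3.64 = 22.87 rad/s, so T = P/ω = 590 / 22.87 = 25.80 N·m.
J = πd⁴/32 = π(0.0461)⁴/32 = 4.434×10^-7 m⁴.
Shear stress varies linearly with radius: τ = T·r/J = 25.80 × 0.0145 / 4.434×10^-7 = 8.436×10^5 Pa.

0.844 N/mm²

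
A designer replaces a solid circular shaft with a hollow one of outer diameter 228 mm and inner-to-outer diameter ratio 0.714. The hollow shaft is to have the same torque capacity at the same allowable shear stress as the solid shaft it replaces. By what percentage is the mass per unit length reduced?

40.1 %

Equal τ_max and T ⇒ the solid shaft needs d_s³ = d_o³(1−k⁴), so d_s = 228·(1−0.714⁴)^(1/3) = 206.2 mm.
Area ratio A_h/A_s = d_o²(1−k²)/d_s² = (1−k²)/(1−k⁴)^(2/3) = 0.5991.
Mass saving = 1 − 0.5991 = 40.1 %.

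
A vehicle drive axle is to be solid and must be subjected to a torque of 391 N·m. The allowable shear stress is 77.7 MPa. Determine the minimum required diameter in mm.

29.5 mm

For a solid shaft τ_max = 16T/(πd³), so d = (16T/(π τ_allow))^(1/3) = (16·391.0/(π·7.77×10^7))^(1/3) = 0.02948 m.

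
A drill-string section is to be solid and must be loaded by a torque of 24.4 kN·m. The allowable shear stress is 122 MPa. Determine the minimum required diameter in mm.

101 mm

For a solid shaft τ_max = 16T/(πd³), so d = (16T/(π τ_allow))^(1/3) = (16·24400/(π·1.22×10^8))^(1/3) = 0.1006 m.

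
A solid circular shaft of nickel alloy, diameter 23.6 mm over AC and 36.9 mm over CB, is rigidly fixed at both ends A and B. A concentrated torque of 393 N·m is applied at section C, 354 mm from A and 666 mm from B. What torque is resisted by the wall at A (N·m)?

Compatibility: T_A·a/J_AC = T_B·b/J_CB with T_A + T_B = T₀.
J_AC = 3.05×10^-8 m⁴, J_CB = 1.82×10^-7 m⁴, so T_A = T₀·(J_AC/a)/((J_AC/a)+(J_CB/b)) = 94.09 N·m, T_B = 298.9 N·m.

94.1 N·m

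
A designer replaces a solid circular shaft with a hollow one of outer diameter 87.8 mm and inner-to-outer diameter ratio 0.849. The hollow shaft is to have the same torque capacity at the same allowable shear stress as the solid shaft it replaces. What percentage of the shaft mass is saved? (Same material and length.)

Equal τ_max and T ⇒ the solid shaft needs d_s³ = d_o³(1−k⁴), so d_s = 87.8·(1−0.849⁴)^(1/3) = 68.77 mm.
Area ratio A_h/A_s = d_o²(1−k²)/d_s² = (1−k²)/(1−k⁴)^(2/3) = 0.4551.
Mass saving = 1 − 0.4551 = 54.5 %.

54.5 %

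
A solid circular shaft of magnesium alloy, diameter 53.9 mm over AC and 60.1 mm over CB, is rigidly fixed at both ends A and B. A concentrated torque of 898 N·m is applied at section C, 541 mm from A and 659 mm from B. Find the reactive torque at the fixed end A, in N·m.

396 N·m

Compatibility: T_A·a/J_AC = T_B·b/J_CB with T_A + T_B = T₀.
J_AC = 8.29×10^-7 m⁴, J_CB = 1.28×10^-6 m⁴, so T_A = T₀·(J_AC/a)/((J_AC/a)+(J_CB/b)) = 395.8 N·m, T_B = 502.2 N·m.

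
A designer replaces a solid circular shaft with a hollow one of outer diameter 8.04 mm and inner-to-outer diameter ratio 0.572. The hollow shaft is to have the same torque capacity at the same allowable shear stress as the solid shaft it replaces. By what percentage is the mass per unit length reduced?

Equal τ_max and T ⇒ the solid shaft needs d_s³ = d_o³(1−k⁴), so d_s = 8.04·(1−0.572⁴)^(1/3) = 7.742 mm.
Area ratio A_h/A_s = d_o²(1−k²)/d_s² = (1−k²)/(1−k⁴)^(2/3) = 0.7256.
Mass saving = 1 − 0.7256 = 27.4 %.

27.4 %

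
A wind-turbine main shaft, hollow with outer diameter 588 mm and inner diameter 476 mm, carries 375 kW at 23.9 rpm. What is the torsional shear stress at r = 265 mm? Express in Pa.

5.93e6 Pa

ω = 2π·23.9/60 = 2.503 rad/s, so T = P/ω = 375×10³ / 2.503 = 149800 N·m.
J = π(d_o⁴ − d_i⁴)/32 = π(0.588⁴ − 0.476⁴)/32 = 6.696×10^-3 m⁴.
Shear stress varies linearly with radius: τ = T·r/J = 149800 × 0.265 / 6.696×10^-3 = 5.930×10^6 Pa.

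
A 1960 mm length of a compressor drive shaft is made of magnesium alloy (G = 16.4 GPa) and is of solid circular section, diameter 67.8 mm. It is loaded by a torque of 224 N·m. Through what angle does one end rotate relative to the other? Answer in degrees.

J = πd⁴/32 = π(0.0678)⁴/32 = 2.075×10^-6 m⁴.
θ = T·L/(G·J) = 224.0 × 1.96 / (16.4×10⁹ × 2.075×10^-6) = 0.01290 rad.

0.739°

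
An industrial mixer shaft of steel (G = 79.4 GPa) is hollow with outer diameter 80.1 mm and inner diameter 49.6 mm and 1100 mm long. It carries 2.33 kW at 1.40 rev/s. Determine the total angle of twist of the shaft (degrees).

ω = 2π·1.40 = 8.796 rad/s, so T = P/ω = 2.33×10³ / 8.796 = 264.9 N·m.
J = π(d_o⁴ − d_i⁴)/32 = π(0.0801⁴ − 0.0496⁴)/32 = 3.447×10^-6 m⁴.
θ = T·L/(G·J) = 264.9 × 1.10 / (79.4×10⁹ × 3.447×10^-6) = 1.065×10^-3 rad.

0.0610°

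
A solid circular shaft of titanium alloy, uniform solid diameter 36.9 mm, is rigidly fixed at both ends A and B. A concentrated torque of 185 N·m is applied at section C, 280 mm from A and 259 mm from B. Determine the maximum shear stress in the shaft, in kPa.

9740 kPa

With uniform GJ and both ends fixed, compatibility θ_AC = θ_CB gives T_A·a = T_B·b, together with T_A + T_B = T₀.
T_A = T₀·b/(a+b) = 185.0·259/539.0 = 88.90 N·m; T_B = 96.10 N·m.
τ in each portion: τ_AC = 9.01×10^6 Pa, τ_CB = 9.74×10^6 Pa; maximum is in CB.
τ_max = T_CB·r/J = 96.10·0.0184/1.82×10^-7 = 9.742×10^6 Pa.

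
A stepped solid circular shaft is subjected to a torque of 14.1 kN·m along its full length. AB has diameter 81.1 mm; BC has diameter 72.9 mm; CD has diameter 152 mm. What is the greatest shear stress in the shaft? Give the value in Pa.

1.85e8 Pa

Under the same torque, τ_max = 16T/(πd³) is largest where d is smallest — segment BC (d = 72.9 mm).
τ_max = 16·14100/(π·(0.0729)³) = 1.854×10^8 Pa.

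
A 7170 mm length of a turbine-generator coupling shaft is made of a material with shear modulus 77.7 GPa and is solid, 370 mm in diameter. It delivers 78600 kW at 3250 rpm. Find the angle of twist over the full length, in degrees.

ω = 2π·3250/60 = 340.3 rad/s, so T = P/ω = 78600×10³ / 340.3 = 230900 N·m.
J = πd⁴/32 = π(0.370)⁴/32 = 1.840×10^-3 m⁴.
θ = T·L/(G·J) = 230900 × 7.17 / (77.7×10⁹ × 1.840×10^-3) = 0.01158 rad.

0.664°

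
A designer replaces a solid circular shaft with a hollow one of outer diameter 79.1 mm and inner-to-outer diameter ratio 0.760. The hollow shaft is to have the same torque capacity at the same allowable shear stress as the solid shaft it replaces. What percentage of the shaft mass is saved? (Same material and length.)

Equal τ_max and T ⇒ the solid shaft needs d_s³ = d_o³(1−k⁴), so d_s = 79.1·(1−0.760⁴)^(1/3) = 69.09 mm.
Area ratio A_h/A_s = d_o²(1−k²)/d_s² = (1−k²)/(1−k⁴)^(2/3) = 0.5537.
Mass saving = 1 − 0.5537 = 44.6 %.

44.6 %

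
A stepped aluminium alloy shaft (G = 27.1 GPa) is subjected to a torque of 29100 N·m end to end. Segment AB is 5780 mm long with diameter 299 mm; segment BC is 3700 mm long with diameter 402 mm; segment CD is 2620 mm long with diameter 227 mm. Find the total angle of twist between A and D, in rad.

J_AB = π(0.299)⁴/32 = 7.85×10^-4 m⁴; J_BC = π(0.402)⁴/32 = 2.56×10^-3 m⁴; J_CD = π(0.227)⁴/32 = 2.61×10^-4 m⁴.
θ = (T/G)·Σ L_i/J_i = (29100/27.1×10⁹)·(5.78/7.85×10^-4 + 3.70/2.56×10^-3 + 2.62/2.61×10^-4) = 0.02025 rad.

0.0203 rad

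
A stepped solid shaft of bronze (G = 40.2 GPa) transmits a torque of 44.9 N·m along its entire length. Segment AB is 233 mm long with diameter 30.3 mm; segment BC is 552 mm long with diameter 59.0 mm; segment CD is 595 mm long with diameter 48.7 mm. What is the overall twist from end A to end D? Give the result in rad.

0.00487 rad

J_AB = π(0.0303)⁴/32 = 8.28×10^-8 m⁴; J_BC = π(0.0590)⁴/32 = 1.19×10^-6 m⁴; J_CD = π(0.0487)⁴/32 = 5.52×10^-7 m⁴.
θ = (T/G)·Σ L_i/J_i = (44.90/40.2×10⁹)·(0.233/8.28×10^-8 + 0.552/1.19×10^-6 + 0.595/5.52×10^-7) = 4.867×10^-3 rad.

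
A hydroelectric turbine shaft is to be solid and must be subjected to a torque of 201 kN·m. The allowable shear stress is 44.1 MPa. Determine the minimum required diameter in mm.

For a solid shaft τ_max = 16T/(πd³), so d = (16T/(π τ_allow))^(1/3) = (16·201000/(π·4.41×10^7))^(1/3) = 0.2853 m.

285 mm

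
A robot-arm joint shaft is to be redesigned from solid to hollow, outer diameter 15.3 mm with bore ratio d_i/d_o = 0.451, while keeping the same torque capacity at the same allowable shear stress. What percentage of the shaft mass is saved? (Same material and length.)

18.1 %

Equal τ_max and T ⇒ the solid shaft needs d_s³ = d_o³(1−k⁴), so d_s = 15.3·(1−0.451⁴)^(1/3) = 15.09 mm.
Area ratio A_h/A_s = d_o²(1−k²)/d_s² = (1−k²)/(1−k⁴)^(2/3) = 0.8194.
Mass saving = 1 − 0.8194 = 18.1 %.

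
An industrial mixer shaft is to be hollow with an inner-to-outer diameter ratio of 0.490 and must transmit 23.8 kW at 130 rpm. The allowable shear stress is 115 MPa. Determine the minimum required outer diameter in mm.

43.5 mm

ω = 2π·130/60 = 13.61 rad/s, so T = P/ω = 23.8×10³ / 13.61 = 1748 N·m.
For a hollow shaft with d_i/d_o = 0.490: τ_max = 16T/(π d_o³ (1−k⁴)), so d_o = [16T/(π τ_allow (1−k⁴))]^(1/3) = [16·1748/(π·1.15×10^8·0.9424)]^(1/3) = 0.04347 m.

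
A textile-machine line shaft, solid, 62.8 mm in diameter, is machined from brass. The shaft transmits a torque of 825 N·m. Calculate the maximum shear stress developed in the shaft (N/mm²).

J = πd⁴/32 = π(0.0628)⁴/32 = 1.527×10^-6 m⁴.
τ_max = T·r/J = 825.0 × 0.0314 / 1.527×10^-6 = 1.696×10^7 Pa.

17.0 N/mm²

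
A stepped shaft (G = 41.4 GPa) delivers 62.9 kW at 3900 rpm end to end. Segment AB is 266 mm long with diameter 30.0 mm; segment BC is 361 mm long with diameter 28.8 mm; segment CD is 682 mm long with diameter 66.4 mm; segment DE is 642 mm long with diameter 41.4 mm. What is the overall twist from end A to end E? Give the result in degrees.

2.40°

ω = 2π·3900/60 = 408.4 rad/s, so T = P/ω = 62.9×10³ / 408.4 = 154.0 N·m.
J_AB = π(0.0300)⁴/32 = 7.95×10^-8 m⁴; J_BC = π(0.0288)⁴/32 = 6.75×10^-8 m⁴; J_CD = π(0.0664)⁴/32 = 1.91×10^-6 m⁴; J_DE = π(0.0414)⁴/32 = 2.88×10^-7 m⁴.
θ = (T/G)·Σ L_i/J_i = (154.0/41.4×10⁹)·(0.266/7.95×10^-8 + 0.361/6.75×10^-8 + 0.682/1.91×10^-6 + 0.642/2.88×10^-7) = 0.04194 rad.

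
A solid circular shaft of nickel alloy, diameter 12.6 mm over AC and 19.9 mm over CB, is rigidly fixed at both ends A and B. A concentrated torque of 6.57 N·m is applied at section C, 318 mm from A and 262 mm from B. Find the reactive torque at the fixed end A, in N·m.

0.768 N·m

Compatibility: T_A·a/J_AC = T_B·b/J_CB with T_A + T_B = T₀.
J_AC = 2.47×10^-9 m⁴, J_CB = 1.54×10^-8 m⁴, so T_A = T₀·(J_AC/a)/((J_AC/a)+(J_CB/b)) = 0.7683 N·m, T_B = 5.802 N·m.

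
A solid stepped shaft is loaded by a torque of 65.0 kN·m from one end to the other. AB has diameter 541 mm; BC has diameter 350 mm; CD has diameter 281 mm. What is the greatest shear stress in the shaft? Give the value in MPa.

14.9 MPa

Under the same torque, τ_max = 16T/(πd³) is largest where d is smallest — segment CD (d = 281 mm).
τ_max = 16·65000/(π·(0.281)³) = 1.492×10^7 Pa.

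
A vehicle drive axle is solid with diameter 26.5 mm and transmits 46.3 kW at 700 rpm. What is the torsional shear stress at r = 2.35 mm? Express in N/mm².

ω = 2π·700/60 = 73.30 rad/s, so T = P/ω = 46.3×10³ / 73.30 = 631.6 N·m.
J = πd⁴/32 = π(0.0265)⁴/32 = 4.842×10^-8 m⁴.
Shear stress varies linearly with radius: τ = T·r/J = 631.6 × 0.00235 / 4.842×10^-8 = 3.066×10^7 Pa.

30.7 N/mm²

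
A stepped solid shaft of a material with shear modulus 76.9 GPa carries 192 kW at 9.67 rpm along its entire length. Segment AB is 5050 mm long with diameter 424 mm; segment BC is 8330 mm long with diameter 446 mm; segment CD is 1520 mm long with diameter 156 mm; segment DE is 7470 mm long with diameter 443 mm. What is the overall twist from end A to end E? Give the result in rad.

ω = 2π·9.67/60 = 1.013 rad/s, so T = P/ω = 192×10³ / 1.013 = 189600 N·m.
J_AB = π(0.424)⁴/32 = 3.17×10^-3 m⁴; J_BC = π(0.446)⁴/32 = 3.88×10^-3 m⁴; J_CD = π(0.156)⁴/32 = 5.81×10^-5 m⁴; J_DE = π(0.443)⁴/32 = 3.78×10^-3 m⁴.
θ = (T/G)·Σ L_i/J_i = (189600/76.9×10⁹)·(5.05/3.17×10^-3 + 8.33/3.88×10^-3 + 1.52/5.81×10^-5 + 7.47/3.78×10^-3) = 0.07854 rad.

0.0785 rad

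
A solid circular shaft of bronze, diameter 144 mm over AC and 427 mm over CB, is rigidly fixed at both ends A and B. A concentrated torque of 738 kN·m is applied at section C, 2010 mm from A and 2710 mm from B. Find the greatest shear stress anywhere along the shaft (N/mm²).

47.4 N/mm²

Compatibility: T_A·a/J_AC = T_B·b/J_CB with T_A + T_B = T₀.
J_AC = 4.22×10^-5 m⁴, J_CB = 3.26×10^-3 m⁴, so T_A = T₀·(J_AC/a)/((J_AC/a)+(J_CB/b)) = 12650 N·m, T_B = 725400 N·m.
τ in each portion: τ_AC = 2.16×10^7 Pa, τ_CB = 4.74×10^7 Pa; maximum is in CB.
τ_max = T_CB·r/J = 725400·0.213/3.26×10^-3 = 4.745×10^7 Pa.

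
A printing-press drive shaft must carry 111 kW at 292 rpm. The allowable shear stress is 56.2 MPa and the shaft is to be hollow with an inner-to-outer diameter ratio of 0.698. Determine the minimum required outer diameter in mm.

ω = 2π·292/60 = 30.58 rad/s, so T = P/ω = 111×10³ / 30.58 = 3630 N·m.
For a hollow shaft with d_i/d_o = 0.698: τ_max = 16T/(π d_o³ (1−k⁴)), so d_o = [16T/(π τ_allow (1−k⁴))]^(1/3) = [16·3630/(π·5.62×10^7·0.7626)]^(1/3) = 0.07556 m.

75.6 mm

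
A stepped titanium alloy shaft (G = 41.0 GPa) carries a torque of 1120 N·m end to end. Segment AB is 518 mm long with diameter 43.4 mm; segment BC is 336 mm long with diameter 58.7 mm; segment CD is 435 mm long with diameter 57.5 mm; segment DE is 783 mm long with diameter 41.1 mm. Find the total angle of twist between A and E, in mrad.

J_AB = π(0.0434)⁴/32 = 3.48×10^-7 m⁴; J_BC = π(0.0587)⁴/32 = 1.17×10^-6 m⁴; J_CD = π(0.0575)⁴/32 = 1.07×10^-6 m⁴; J_DE = π(0.0411)⁴/32 = 2.80×10^-7 m⁴.
θ = (T/G)·Σ L_i/J_i = (1120/41.0×10⁹)·(0.518/3.48×10^-7 + 0.336/1.17×10^-6 + 0.435/1.07×10^-6 + 0.783/2.80×10^-7) = 0.1359 rad.

136 mrad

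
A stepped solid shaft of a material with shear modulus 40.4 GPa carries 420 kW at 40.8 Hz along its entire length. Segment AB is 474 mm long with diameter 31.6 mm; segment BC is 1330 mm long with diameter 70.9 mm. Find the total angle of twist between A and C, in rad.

0.218 rad

ω = 2π·40.8 = 256.4 rad/s, so T = P/ω = 420×10³ / 256.4 = 1638 N·m.
J_AB = π(0.0316)⁴/32 = 9.79×10^-8 m⁴; J_BC = π(0.0709)⁴/32 = 2.48×10^-6 m⁴.
θ = (T/G)·Σ L_i/J_i = (1638/40.4×10⁹)·(0.474/9.79×10^-8 + 1.33/2.48×10^-6) = 0.2181 rad.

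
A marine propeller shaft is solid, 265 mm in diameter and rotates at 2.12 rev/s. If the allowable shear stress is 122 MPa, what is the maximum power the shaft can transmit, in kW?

J = πd⁴/32 = π(0.265)⁴/32 = 4.842×10^-4 m⁴.
T_max = τ_allow·J/r = 1.22×10^8 × 4.842×10^-4 / 0.133 = 445800 N·m.
ω = 2π·2.12 = 13.32 rad/s, so P_max = T_max·ω = 5.938×10^6 W.

5940 kW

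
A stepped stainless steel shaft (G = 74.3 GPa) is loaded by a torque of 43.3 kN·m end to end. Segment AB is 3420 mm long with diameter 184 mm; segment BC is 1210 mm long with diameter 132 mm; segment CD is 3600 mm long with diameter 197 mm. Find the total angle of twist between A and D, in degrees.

J_AB = π(0.184)⁴/32 = 1.13×10^-4 m⁴; J_BC = π(0.132)⁴/32 = 2.98×10^-5 m⁴; J_CD = π(0.197)⁴/32 = 1.48×10^-4 m⁴.
θ = (T/G)·Σ L_i/J_i = (43300/74.3×10⁹)·(3.42/1.13×10^-4 + 1.21/2.98×10^-5 + 3.60/1.48×10^-4) = 0.05556 rad.

3.18°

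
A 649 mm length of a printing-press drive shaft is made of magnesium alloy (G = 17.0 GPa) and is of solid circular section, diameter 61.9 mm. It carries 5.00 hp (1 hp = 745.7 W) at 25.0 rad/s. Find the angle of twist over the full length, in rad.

ω = 25.0 rad/s, so T = P/ω = 5.00×745.7 / 25.00 = 149.1 N·m.
J = πd⁴/32 = π(0.0619)⁴/32 = 1.441×10^-6 m⁴.
θ = T·L/(G·J) = 149.1 × 0.649 / (17.0×10⁹ × 1.441×10^-6) = 3.950×10^-3 rad.

0.00395 rad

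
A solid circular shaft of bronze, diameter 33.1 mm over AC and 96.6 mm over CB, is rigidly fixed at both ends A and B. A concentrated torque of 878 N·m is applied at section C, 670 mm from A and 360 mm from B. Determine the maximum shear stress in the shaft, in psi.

Compatibility: T_A·a/J_AC = T_B·b/J_CB with T_A + T_B = T₀.
J_AC = 1.18×10^-7 m⁴, J_CB = 8.55×10^-6 m⁴, so T_A = T₀·(J_AC/a)/((J_AC/a)+(J_CB/b)) = 6.455 N·m, T_B = 871.5 N·m.
τ in each portion: τ_AC = 9.07×10^5 Pa, τ_CB = 4.92×10^6 Pa; maximum is in CB.
τ_max = T_CB·r/J = 871.5·0.0483/8.55×10^-6 = 4.924×10^6 Pa.

714 psi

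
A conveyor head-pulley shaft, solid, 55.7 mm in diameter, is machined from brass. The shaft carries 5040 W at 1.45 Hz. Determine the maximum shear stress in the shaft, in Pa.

1.63e7 Pa

ω = 2π·1.45 = 9.111 rad/s, so T = P/ω = 5040 / 9.111 = 553.2 N·m.
J = πd⁴/32 = π(0.0557)⁴/32 = 9.450×10^-7 m⁴.
τ_max = T·r/J = 553.2 × 0.0278 / 9.450×10^-7 = 1.630×10^7 Pa.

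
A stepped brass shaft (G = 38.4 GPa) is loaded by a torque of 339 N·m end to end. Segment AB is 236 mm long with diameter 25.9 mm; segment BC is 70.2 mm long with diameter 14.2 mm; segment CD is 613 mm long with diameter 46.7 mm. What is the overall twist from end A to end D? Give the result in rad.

0.214 rad

J_AB = π(0.0259)⁴/32 = 4.42×10^-8 m⁴; J_BC = π(0.0142)⁴/32 = 3.99×10^-9 m⁴; J_CD = π(0.0467)⁴/32 = 4.67×10^-7 m⁴.
θ = (T/G)·Σ L_i/J_i = (339.0/38.4×10⁹)·(0.236/4.42×10^-8 + 0.0702/3.99×10^-9 + 0.613/4.67×10^-7) = 0.2140 rad.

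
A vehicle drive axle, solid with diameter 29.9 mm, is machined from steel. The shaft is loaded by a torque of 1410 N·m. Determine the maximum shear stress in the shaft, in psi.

J = πd⁴/32 = π(0.0299)⁴/32 = 7.847×10^-8 m⁴.
τ_max = T·r/J = 1410 × 0.0149 / 7.847×10^-8 = 2.686×10^8 Pa.

39000 psi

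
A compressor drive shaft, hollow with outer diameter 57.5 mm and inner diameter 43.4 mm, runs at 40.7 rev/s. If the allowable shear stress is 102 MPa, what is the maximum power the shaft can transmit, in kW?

J = π(d_o⁴ − d_i⁴)/32 = π(0.0575⁴ − 0.0434⁴)/32 = 7.249×10^-7 m⁴.
T_max = τ_allow·J/r = 1.02×10^8 × 7.249×10^-7 / 0.0288 = 2572 N·m.
ω = 2π·40.7 = 255.7 rad/s, so P_max = T_max·ω = 6.577×10^5 W.

658 kW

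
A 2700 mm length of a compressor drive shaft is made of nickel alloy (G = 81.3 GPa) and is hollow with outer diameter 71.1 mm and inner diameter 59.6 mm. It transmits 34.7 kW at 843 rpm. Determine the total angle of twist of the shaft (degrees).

0.589°

ω = 2π·843/60 = 88.28 rad/s, so T = P/ω = 34.7×10³ / 88.28 = 393.1 N·m.
J = π(d_o⁴ − d_i⁴)/32 = π(0.0711⁴ − 0.0596⁴)/32 = 1.270×10^-6 m⁴.
θ = T·L/(G·J) = 393.1 × 2.70 / (81.3×10⁹ × 1.270×10^-6) = 0.01028 rad.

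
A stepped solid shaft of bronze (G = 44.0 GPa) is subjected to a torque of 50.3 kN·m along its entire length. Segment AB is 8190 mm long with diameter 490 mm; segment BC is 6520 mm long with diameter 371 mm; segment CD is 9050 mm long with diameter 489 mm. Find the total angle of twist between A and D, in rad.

0.00750 rad

J_AB = π(0.490)⁴/32 = 5.66×10^-3 m⁴; J_BC = π(0.371)⁴/32 = 1.86×10^-3 m⁴; J_CD = π(0.489)⁴/32 = 5.61×10^-3 m⁴.
θ = (T/G)·Σ L_i/J_i = (50300/44.0×10⁹)·(8.19/5.66×10^-3 + 6.52/1.86×10^-3 + 9.05/5.61×10^-3) = 7.505×10^-3 rad.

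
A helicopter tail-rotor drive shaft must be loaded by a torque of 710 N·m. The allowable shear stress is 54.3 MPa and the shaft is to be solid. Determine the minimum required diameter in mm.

For a solid shaft τ_max = 16T/(πd³), so d = (16T/(π τ_allow))^(1/3) = (16·710.0/(π·5.43×10^7))^(1/3) = 0.04053 m.

40.5 mm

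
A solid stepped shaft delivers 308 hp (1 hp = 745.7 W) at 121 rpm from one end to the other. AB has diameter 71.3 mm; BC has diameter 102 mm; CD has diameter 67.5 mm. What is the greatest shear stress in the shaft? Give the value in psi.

ω = 2π·121/60 = 12.67 rad/s, so T = P/ω = 308×745.7 / 12.67 = 18130 N·m.
Under the same torque, τ_max = 16T/(πd³) is largest where d is smallest — segment CD (d = 67.5 mm).
τ_max = 16·18130/(π·(0.0675)³) = 3.002×10^8 Pa.

43500 psi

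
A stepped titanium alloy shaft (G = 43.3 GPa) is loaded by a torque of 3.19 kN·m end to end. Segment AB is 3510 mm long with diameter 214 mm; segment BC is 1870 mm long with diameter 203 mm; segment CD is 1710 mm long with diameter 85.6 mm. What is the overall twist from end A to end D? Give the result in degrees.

1.49°

J_AB = π(0.214)⁴/32 = 2.06×10^-4 m⁴; J_BC = π(0.203)⁴/32 = 1.67×10^-4 m⁴; J_CD = π(0.0856)⁴/32 = 5.27×10^-6 m⁴.
θ = (T/G)·Σ L_i/J_i = (3190/43.3×10⁹)·(3.51/2.06×10^-4 + 1.87/1.67×10^-4 + 1.71/5.27×10^-6) = 0.02598 rad.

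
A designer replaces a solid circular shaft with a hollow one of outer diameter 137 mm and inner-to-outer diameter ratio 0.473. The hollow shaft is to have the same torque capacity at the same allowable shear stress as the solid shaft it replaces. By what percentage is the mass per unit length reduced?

19.7 %

Equal τ_max and T ⇒ the solid shaft needs d_s³ = d_o³(1−k⁴), so d_s = 137·(1−0.473⁴)^(1/3) = 134.7 mm.
Area ratio A_h/A_s = d_o²(1−k²)/d_s² = (1−k²)/(1−k⁴)^(2/3) = 0.8033.
Mass saving = 1 − 0.8033 = 19.7 %.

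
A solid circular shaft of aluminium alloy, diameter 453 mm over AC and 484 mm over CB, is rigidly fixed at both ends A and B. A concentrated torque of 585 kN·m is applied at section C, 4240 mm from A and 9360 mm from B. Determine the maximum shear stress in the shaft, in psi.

2920 psi

Compatibility: T_A·a/J_AC = T_B·b/J_CB with T_A + T_B = T₀.
J_AC = 4.13×10^-3 m⁴, J_CB = 5.39×10^-3 m⁴, so T_A = T₀·(J_AC/a)/((J_AC/a)+(J_CB/b)) = 367900 N·m, T_B = 217100 N·m.
τ in each portion: τ_AC = 2.02×10^7 Pa, τ_CB = 9.75×10^6 Pa; maximum is in AC.
τ_max = T_AC·r/J = 367900·0.227/4.13×10^-3 = 2.015×10^7 Pa.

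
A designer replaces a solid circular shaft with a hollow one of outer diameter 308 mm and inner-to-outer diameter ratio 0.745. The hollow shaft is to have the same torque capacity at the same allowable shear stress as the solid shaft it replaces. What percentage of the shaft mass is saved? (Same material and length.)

43.1 %

Equal τ_max and T ⇒ the solid shaft needs d_s³ = d_o³(1−k⁴), so d_s = 308·(1−0.745⁴)^(1/3) = 272.4 mm.
Area ratio A_h/A_s = d_o²(1−k²)/d_s² = (1−k²)/(1−k⁴)^(2/3) = 0.5688.
Mass saving = 1 − 0.5688 = 43.1 %.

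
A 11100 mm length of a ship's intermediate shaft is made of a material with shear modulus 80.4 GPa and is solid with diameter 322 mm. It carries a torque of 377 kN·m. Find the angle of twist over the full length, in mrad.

J = πd⁴/32 = π(0.322)⁴/32 = 1.055×10^-3 m⁴.
θ = T·L/(G·J) = 377000 × 11.1 / (80.4×10⁹ × 1.055×10^-3) = 0.04932 rad.

49.3 mrad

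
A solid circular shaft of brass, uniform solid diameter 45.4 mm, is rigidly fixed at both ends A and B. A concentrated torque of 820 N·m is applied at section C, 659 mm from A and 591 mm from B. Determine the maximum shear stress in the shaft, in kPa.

23500 kPa

With uniform GJ and both ends fixed, compatibility θ_AC = θ_CB gives T_A·a = T_B·b, together with T_A + T_B = T₀.
T_A = T₀·b/(a+b) = 820.0·591/1250 = 387.7 N·m; T_B = 432.3 N·m.
τ in each portion: τ_AC = 2.11×10^7 Pa, τ_CB = 2.35×10^7 Pa; maximum is in CB.
τ_max = T_CB·r/J = 432.3·0.0227/4.17×10^-7 = 2.353×10^7 Pa.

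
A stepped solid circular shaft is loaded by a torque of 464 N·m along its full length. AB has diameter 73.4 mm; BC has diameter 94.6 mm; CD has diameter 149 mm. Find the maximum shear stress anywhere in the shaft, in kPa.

Under the same torque, τ_max = 16T/(πd³) is largest where d is smallest — segment AB (d = 73.4 mm).
τ_max = 16·464.0/(π·(0.0734)³) = 5.976×10^6 Pa.

5980 kPa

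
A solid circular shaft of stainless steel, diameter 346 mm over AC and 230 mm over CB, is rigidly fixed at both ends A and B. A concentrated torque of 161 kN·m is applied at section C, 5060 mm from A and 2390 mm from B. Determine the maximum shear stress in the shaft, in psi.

2860 psi

Compatibility: T_A·a/J_AC = T_B·b/J_CB with T_A + T_B = T₀.
J_AC = 1.41×10^-3 m⁴, J_CB = 2.75×10^-4 m⁴, so T_A = T₀·(J_AC/a)/((J_AC/a)+(J_CB/b)) = 113900 N·m, T_B = 47090 N·m.
τ in each portion: τ_AC = 1.40×10^7 Pa, τ_CB = 1.97×10^7 Pa; maximum is in CB.
τ_max = T_CB·r/J = 47090·0.115/2.75×10^-4 = 1.971×10^7 Pa.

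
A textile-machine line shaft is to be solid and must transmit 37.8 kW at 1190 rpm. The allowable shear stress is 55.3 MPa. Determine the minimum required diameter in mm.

ω = 2π·1190/60 = 124.6 rad/s, so T = P/ω = 37.8×10³ / 124.6 = 303.3 N·m.
For a solid shaft τ_max = 16T/(πd³), so d = (16T/(π τ_allow))^(1/3) = (16·303.3/(π·5.53×10^7))^(1/3) = 0.03034 m.

30.3 mm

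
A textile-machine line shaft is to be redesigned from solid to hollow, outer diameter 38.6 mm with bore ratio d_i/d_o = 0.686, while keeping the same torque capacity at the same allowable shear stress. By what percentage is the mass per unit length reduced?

Equal τ_max and T ⇒ the solid shaft needs d_s³ = d_o³(1−k⁴), so d_s = 38.6·(1−0.686⁴)^(1/3) = 35.51 mm.
Area ratio A_h/A_s = d_o²(1−k²)/d_s² = (1−k²)/(1−k⁴)^(2/3) = 0.6256.
Mass saving = 1 − 0.6256 = 37.4 %.

37.4 %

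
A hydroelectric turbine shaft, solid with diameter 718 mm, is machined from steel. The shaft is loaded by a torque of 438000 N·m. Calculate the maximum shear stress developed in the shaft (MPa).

6.03 MPa

J = πd⁴/32 = π(0.718)⁴/32 = 0.02609 m⁴.
τ_max = T·r/J = 438000 × 0.359 / 0.02609 = 6.027×10^6 Pa.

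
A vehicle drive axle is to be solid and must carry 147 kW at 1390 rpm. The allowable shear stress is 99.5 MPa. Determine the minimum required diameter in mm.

ω = 2π·1390/60 = 145.6 rad/s, so T = P/ω = 147×10³ / 145.6 = 1010 N·m.
For a solid shaft τ_max = 16T/(πd³), so d = (16T/(π τ_allow))^(1/3) = (16·1010/(π·9.95×10^7))^(1/3) = 0.03725 m.

37.3 mm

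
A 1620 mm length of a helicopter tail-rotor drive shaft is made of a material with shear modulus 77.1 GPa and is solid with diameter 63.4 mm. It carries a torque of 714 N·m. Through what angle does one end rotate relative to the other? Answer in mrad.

J = πd⁴/32 = π(0.0634)⁴/32 = 1.586×10^-6 m⁴.
θ = T·L/(G·J) = 714.0 × 1.62 / (77.1×10⁹ × 1.586×10^-6) = 9.458×10^-3 rad.

9.46 mrad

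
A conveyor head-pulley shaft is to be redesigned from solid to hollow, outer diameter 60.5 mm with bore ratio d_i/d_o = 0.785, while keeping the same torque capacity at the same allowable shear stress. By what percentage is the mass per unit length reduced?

Equal τ_max and T ⇒ the solid shaft needs d_s³ = d_o³(1−k⁴), so d_s = 60.5·(1−0.785⁴)^(1/3) = 51.60 mm.
Area ratio A_h/A_s = d_o²(1−k²)/d_s² = (1−k²)/(1−k⁴)^(2/3) = 0.5277.
Mass saving = 1 − 0.5277 = 47.2 %.

47.2 %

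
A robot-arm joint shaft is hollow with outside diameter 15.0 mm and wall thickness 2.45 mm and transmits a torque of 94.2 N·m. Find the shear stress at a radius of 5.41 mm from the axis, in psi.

18700 psi

J = π(d_o⁴ − d_i⁴)/32 = π(0.0150⁴ − 0.0101⁴)/32 = 3.948×10^-9 m⁴.
Shear stress varies linearly with radius: τ = T·r/J = 94.20 × 0.00541 / 3.948×10^-9 = 1.291×10^8 Pa.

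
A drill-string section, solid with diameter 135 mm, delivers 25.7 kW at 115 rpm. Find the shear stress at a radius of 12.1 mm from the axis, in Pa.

ω = 2π·115/60 = 12.04 rad/s, so T = P/ω = 25.7×10³ / 12.04 = 2134 N·m.
J = πd⁴/32 = π(0.135)⁴/32 = 3.261×10^-5 m⁴.
Shear stress varies linearly with radius: τ = T·r/J = 2134 × 0.0121 / 3.261×10^-5 = 7.919×10^5 Pa.

792000 Pa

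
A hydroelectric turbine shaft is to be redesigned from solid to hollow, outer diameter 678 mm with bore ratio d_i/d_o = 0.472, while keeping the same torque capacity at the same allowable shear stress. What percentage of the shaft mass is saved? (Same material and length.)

Equal τ_max and T ⇒ the solid shaft needs d_s³ = d_o³(1−k⁴), so d_s = 678·(1−0.472⁴)^(1/3) = 666.6 mm.
Area ratio A_h/A_s = d_o²(1−k²)/d_s² = (1−k²)/(1−k⁴)^(2/3) = 0.8040.
Mass saving = 1 − 0.8040 = 19.6 %.

19.6 %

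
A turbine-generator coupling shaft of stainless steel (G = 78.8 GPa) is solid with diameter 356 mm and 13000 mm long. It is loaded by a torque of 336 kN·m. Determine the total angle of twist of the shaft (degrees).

2.01°

J = πd⁴/32 = π(0.356)⁴/32 = 1.577×10^-3 m⁴.
θ = T·L/(G·J) = 336000 × 13.0 / (78.8×10⁹ × 1.577×10^-3) = 0.03515 rad.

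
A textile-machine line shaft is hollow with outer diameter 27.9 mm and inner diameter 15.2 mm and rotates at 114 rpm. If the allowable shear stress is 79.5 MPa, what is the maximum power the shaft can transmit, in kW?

J = π(d_o⁴ − d_i⁴)/32 = π(0.0279⁴ − 0.0152⁴)/32 = 5.425×10^-8 m⁴.
T_max = τ_allow·J/r = 7.95×10^7 × 5.425×10^-8 / 0.0139 = 309.1 N·m.
ω = 2π·114/60 = 11.94 rad/s, so P_max = T_max·ω = 3691 W.

3.69 kW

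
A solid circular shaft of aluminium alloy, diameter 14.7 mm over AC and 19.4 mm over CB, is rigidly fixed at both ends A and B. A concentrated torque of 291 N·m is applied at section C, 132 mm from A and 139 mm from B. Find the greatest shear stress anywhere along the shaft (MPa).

Compatibility: T_A·a/J_AC = T_B·b/J_CB with T_A + T_B = T₀.
J_AC = 4.58×10^-9 m⁴, J_CB = 1.39×10^-8 m⁴, so T_A = T₀·(J_AC/a)/((J_AC/a)+(J_CB/b)) = 74.99 N·m, T_B = 216.0 N·m.
τ in each portion: τ_AC = 1.20×10^8 Pa, τ_CB = 1.51×10^8 Pa; maximum is in CB.
τ_max = T_CB·r/J = 216.0·0.00970/1.39×10^-8 = 1.507×10^8 Pa.

151 MPa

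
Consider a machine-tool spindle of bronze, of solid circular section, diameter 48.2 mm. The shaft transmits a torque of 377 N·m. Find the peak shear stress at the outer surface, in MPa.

J = πd⁴/32 = π(0.0482)⁴/32 = 5.299×10^-7 m⁴.
τ_max = T·r/J = 377.0 × 0.0241 / 5.299×10^-7 = 1.715×10^7 Pa.

17.1 MPa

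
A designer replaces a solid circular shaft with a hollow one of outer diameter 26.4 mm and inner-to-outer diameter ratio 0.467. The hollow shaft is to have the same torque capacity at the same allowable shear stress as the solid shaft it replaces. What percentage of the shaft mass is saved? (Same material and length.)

Equal τ_max and T ⇒ the solid shaft needs d_s³ = d_o³(1−k⁴), so d_s = 26.4·(1−0.467⁴)^(1/3) = 25.97 mm.
Area ratio A_h/A_s = d_o²(1−k²)/d_s² = (1−k²)/(1−k⁴)^(2/3) = 0.8077.
Mass saving = 1 − 0.8077 = 19.2 %.

19.2 %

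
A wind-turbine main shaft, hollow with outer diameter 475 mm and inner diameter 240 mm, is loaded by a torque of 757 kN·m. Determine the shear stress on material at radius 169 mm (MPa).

27.4 MPa

J = π(d_o⁴ − d_i⁴)/32 = π(0.475⁴ − 0.240⁴)/32 = 4.672×10^-3 m⁴.
Shear stress varies linearly with radius: τ = T·r/J = 757000 × 0.169 / 4.672×10^-3 = 2.738×10^7 Pa.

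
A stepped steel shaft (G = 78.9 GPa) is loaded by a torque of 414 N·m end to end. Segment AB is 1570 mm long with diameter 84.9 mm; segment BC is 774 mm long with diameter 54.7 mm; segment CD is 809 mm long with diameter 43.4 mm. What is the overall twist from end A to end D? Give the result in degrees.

1.06°

J_AB = π(0.0849)⁴/32 = 5.10×10^-6 m⁴; J_BC = π(0.0547)⁴/32 = 8.79×10^-7 m⁴; J_CD = π(0.0434)⁴/32 = 3.48×10^-7 m⁴.
θ = (T/G)·Σ L_i/J_i = (414.0/78.9×10⁹)·(1.57/5.10×10^-6 + 0.774/8.79×10^-7 + 0.809/3.48×10^-7) = 0.01842 rad.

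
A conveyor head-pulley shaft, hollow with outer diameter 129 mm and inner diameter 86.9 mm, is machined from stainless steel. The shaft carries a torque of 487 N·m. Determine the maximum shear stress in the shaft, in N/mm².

1.46 N/mm²

J = π(d_o⁴ − d_i⁴)/32 = π(0.129⁴ − 0.0869⁴)/32 = 2.159×10^-5 m⁴.
τ_max = T·r/J = 487.0 × 0.0645 / 2.159×10^-5 = 1.455×10^6 Pa.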